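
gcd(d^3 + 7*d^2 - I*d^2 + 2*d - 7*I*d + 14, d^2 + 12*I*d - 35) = 1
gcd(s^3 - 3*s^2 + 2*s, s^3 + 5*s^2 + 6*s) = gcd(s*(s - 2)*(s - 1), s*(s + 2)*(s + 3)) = s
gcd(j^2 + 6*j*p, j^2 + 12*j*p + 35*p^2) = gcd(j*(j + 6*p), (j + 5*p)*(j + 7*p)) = 1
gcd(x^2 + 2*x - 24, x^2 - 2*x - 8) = x - 4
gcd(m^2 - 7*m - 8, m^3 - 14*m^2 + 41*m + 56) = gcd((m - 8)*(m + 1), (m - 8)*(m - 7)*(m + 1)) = m^2 - 7*m - 8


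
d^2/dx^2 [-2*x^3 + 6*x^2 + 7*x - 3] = 12 - 12*x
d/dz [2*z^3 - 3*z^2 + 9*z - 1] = 6*z^2 - 6*z + 9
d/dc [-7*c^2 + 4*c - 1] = 4 - 14*c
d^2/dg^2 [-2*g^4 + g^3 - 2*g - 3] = 6*g*(1 - 4*g)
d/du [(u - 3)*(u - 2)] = 2*u - 5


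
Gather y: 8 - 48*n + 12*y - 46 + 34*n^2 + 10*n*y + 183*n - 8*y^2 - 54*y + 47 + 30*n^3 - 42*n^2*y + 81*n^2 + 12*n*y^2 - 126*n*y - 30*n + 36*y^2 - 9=30*n^3 + 115*n^2 + 105*n + y^2*(12*n + 28) + y*(-42*n^2 - 116*n - 42)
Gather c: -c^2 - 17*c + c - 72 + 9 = -c^2 - 16*c - 63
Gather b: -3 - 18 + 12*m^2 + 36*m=12*m^2 + 36*m - 21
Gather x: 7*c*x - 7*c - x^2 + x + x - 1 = -7*c - x^2 + x*(7*c + 2) - 1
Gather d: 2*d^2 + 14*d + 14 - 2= 2*d^2 + 14*d + 12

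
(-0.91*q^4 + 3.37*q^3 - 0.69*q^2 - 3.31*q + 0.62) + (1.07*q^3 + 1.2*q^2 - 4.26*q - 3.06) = -0.91*q^4 + 4.44*q^3 + 0.51*q^2 - 7.57*q - 2.44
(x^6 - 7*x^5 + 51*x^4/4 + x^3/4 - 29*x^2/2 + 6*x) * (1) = x^6 - 7*x^5 + 51*x^4/4 + x^3/4 - 29*x^2/2 + 6*x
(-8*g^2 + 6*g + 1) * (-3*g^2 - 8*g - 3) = 24*g^4 + 46*g^3 - 27*g^2 - 26*g - 3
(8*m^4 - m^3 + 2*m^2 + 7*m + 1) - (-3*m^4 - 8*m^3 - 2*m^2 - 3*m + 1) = 11*m^4 + 7*m^3 + 4*m^2 + 10*m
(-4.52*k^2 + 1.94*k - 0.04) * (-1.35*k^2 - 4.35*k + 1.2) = 6.102*k^4 + 17.043*k^3 - 13.809*k^2 + 2.502*k - 0.048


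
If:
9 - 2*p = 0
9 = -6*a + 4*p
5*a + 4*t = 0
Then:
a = 3/2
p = 9/2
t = -15/8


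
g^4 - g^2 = g^2*(g - 1)*(g + 1)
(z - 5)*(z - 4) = z^2 - 9*z + 20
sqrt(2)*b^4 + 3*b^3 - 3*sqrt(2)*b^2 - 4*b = b*(b - sqrt(2))*(b + 2*sqrt(2))*(sqrt(2)*b + 1)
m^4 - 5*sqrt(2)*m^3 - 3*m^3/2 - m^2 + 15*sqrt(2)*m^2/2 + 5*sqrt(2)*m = m*(m - 2)*(m + 1/2)*(m - 5*sqrt(2))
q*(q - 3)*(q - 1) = q^3 - 4*q^2 + 3*q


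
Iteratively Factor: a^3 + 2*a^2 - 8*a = (a + 4)*(a^2 - 2*a) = a*(a + 4)*(a - 2)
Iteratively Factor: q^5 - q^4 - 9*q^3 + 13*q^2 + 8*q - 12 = (q + 1)*(q^4 - 2*q^3 - 7*q^2 + 20*q - 12) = (q - 1)*(q + 1)*(q^3 - q^2 - 8*q + 12) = (q - 2)*(q - 1)*(q + 1)*(q^2 + q - 6) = (q - 2)*(q - 1)*(q + 1)*(q + 3)*(q - 2)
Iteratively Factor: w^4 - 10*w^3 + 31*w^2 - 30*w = (w - 5)*(w^3 - 5*w^2 + 6*w) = (w - 5)*(w - 3)*(w^2 - 2*w) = w*(w - 5)*(w - 3)*(w - 2)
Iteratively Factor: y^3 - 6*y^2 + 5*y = (y - 1)*(y^2 - 5*y) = y*(y - 1)*(y - 5)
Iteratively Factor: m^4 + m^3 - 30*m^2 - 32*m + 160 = (m - 2)*(m^3 + 3*m^2 - 24*m - 80) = (m - 5)*(m - 2)*(m^2 + 8*m + 16) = (m - 5)*(m - 2)*(m + 4)*(m + 4)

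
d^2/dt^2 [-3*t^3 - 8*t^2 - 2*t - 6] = -18*t - 16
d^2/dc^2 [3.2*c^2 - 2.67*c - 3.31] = 6.40000000000000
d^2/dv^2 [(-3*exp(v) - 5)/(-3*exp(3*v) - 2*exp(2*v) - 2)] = (108*exp(6*v) + 459*exp(5*v) + 342*exp(4*v) - 154*exp(3*v) - 342*exp(2*v) - 80*exp(v) + 12)*exp(v)/(27*exp(9*v) + 54*exp(8*v) + 36*exp(7*v) + 62*exp(6*v) + 72*exp(5*v) + 24*exp(4*v) + 36*exp(3*v) + 24*exp(2*v) + 8)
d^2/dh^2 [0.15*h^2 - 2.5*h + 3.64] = 0.300000000000000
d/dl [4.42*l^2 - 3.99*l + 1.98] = 8.84*l - 3.99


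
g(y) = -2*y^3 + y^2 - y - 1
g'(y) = -6*y^2 + 2*y - 1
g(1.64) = -8.77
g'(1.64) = -13.86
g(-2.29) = 30.55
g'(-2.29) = -37.04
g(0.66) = -1.80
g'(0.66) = -2.29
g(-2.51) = 39.44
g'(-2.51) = -43.82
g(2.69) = -35.38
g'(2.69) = -39.04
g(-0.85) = 1.80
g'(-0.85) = -7.04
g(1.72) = -9.94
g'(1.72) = -15.31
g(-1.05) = 3.47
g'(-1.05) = -9.72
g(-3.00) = 65.00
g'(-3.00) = -61.00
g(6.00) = -403.00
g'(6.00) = -205.00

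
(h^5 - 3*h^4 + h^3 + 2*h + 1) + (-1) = h^5 - 3*h^4 + h^3 + 2*h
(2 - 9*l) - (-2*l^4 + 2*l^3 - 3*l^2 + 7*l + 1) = 2*l^4 - 2*l^3 + 3*l^2 - 16*l + 1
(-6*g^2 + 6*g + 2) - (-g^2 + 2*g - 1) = -5*g^2 + 4*g + 3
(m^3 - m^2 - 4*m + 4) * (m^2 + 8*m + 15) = m^5 + 7*m^4 + 3*m^3 - 43*m^2 - 28*m + 60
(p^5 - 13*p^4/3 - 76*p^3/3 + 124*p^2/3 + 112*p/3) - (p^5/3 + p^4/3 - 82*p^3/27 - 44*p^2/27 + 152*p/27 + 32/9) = 2*p^5/3 - 14*p^4/3 - 602*p^3/27 + 1160*p^2/27 + 856*p/27 - 32/9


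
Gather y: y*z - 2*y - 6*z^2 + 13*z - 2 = y*(z - 2) - 6*z^2 + 13*z - 2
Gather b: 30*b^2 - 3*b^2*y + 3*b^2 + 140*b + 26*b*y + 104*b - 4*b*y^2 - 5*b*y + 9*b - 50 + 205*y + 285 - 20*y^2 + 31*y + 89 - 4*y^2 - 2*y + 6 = b^2*(33 - 3*y) + b*(-4*y^2 + 21*y + 253) - 24*y^2 + 234*y + 330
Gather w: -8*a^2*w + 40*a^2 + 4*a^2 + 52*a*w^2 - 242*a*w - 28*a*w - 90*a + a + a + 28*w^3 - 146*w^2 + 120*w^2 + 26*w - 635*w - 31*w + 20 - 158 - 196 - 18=44*a^2 - 88*a + 28*w^3 + w^2*(52*a - 26) + w*(-8*a^2 - 270*a - 640) - 352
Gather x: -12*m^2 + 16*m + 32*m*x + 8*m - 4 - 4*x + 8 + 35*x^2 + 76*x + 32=-12*m^2 + 24*m + 35*x^2 + x*(32*m + 72) + 36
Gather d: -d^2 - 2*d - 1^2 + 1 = -d^2 - 2*d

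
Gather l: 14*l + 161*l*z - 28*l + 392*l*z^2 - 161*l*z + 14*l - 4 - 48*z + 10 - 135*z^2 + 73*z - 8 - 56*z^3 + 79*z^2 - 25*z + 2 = 392*l*z^2 - 56*z^3 - 56*z^2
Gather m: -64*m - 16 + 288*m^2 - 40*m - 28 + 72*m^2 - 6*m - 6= 360*m^2 - 110*m - 50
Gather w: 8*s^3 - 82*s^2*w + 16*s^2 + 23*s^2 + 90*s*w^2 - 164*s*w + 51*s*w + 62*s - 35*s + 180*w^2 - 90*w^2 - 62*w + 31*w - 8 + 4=8*s^3 + 39*s^2 + 27*s + w^2*(90*s + 90) + w*(-82*s^2 - 113*s - 31) - 4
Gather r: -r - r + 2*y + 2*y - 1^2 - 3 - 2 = -2*r + 4*y - 6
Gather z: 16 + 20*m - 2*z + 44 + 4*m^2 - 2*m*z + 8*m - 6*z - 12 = 4*m^2 + 28*m + z*(-2*m - 8) + 48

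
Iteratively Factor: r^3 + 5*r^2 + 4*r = (r + 1)*(r^2 + 4*r) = r*(r + 1)*(r + 4)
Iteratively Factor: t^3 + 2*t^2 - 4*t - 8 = (t - 2)*(t^2 + 4*t + 4) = (t - 2)*(t + 2)*(t + 2)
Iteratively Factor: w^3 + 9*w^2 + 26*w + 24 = (w + 3)*(w^2 + 6*w + 8) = (w + 2)*(w + 3)*(w + 4)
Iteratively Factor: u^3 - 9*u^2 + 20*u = (u - 5)*(u^2 - 4*u) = u*(u - 5)*(u - 4)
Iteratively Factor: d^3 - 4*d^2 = (d - 4)*(d^2) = d*(d - 4)*(d)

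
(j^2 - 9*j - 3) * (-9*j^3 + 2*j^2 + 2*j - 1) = -9*j^5 + 83*j^4 + 11*j^3 - 25*j^2 + 3*j + 3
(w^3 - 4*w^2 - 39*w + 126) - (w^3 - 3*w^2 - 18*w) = -w^2 - 21*w + 126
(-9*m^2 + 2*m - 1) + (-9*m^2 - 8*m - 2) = -18*m^2 - 6*m - 3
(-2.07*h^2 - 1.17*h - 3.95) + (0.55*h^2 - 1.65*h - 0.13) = -1.52*h^2 - 2.82*h - 4.08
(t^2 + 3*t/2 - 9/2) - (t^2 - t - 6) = 5*t/2 + 3/2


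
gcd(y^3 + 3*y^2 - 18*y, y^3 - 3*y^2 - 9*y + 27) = y - 3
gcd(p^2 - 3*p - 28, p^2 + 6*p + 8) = p + 4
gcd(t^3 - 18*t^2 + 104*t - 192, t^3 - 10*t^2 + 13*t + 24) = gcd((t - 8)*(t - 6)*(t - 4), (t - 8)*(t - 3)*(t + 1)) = t - 8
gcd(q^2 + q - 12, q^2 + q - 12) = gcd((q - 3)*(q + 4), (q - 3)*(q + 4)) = q^2 + q - 12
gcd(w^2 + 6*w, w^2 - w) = w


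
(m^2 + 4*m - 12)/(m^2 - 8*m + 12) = (m + 6)/(m - 6)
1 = 1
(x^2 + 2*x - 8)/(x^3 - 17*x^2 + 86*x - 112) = (x + 4)/(x^2 - 15*x + 56)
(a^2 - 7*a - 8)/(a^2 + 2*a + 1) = (a - 8)/(a + 1)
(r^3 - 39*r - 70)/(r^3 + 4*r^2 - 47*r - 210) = (r + 2)/(r + 6)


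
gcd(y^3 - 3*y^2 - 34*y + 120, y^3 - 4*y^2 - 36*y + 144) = y^2 + 2*y - 24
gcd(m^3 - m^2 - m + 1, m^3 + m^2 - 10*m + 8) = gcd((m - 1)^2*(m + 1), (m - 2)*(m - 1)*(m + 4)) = m - 1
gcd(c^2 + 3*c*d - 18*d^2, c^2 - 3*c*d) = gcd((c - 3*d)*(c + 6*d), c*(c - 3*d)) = c - 3*d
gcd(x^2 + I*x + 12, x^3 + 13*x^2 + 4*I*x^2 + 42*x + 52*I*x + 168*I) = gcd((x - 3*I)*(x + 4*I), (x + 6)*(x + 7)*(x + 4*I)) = x + 4*I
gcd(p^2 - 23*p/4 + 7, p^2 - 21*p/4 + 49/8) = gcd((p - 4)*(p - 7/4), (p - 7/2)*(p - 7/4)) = p - 7/4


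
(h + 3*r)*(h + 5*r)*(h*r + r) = h^3*r + 8*h^2*r^2 + h^2*r + 15*h*r^3 + 8*h*r^2 + 15*r^3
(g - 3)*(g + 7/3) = g^2 - 2*g/3 - 7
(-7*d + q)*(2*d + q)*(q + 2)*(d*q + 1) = -14*d^3*q^2 - 28*d^3*q - 5*d^2*q^3 - 10*d^2*q^2 - 14*d^2*q - 28*d^2 + d*q^4 + 2*d*q^3 - 5*d*q^2 - 10*d*q + q^3 + 2*q^2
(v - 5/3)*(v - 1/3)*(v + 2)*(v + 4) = v^4 + 4*v^3 - 31*v^2/9 - 38*v/3 + 40/9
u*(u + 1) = u^2 + u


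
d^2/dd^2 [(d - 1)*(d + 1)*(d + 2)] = 6*d + 4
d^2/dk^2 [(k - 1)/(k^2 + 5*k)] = 2*(k^3 - 3*k^2 - 15*k - 25)/(k^3*(k^3 + 15*k^2 + 75*k + 125))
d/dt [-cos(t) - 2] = sin(t)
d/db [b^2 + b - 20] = 2*b + 1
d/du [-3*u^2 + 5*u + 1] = 5 - 6*u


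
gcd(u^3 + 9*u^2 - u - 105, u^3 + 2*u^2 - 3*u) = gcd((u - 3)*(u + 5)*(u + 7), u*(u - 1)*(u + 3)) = 1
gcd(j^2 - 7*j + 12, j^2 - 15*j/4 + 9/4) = j - 3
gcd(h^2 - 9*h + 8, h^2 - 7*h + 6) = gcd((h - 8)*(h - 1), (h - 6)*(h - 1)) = h - 1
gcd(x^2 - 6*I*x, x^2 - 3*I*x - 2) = 1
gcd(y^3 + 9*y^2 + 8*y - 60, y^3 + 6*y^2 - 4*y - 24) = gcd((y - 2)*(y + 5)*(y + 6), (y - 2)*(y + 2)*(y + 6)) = y^2 + 4*y - 12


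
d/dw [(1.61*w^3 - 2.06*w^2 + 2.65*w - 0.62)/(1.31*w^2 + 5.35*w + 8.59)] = (2.1091*w^4 + 17.227*w^3 + 26.9972*w^2 - 33.7664*w + 26.0805)/(1.7161*w^4 + 14.017*w^3 + 51.1283*w^2 + 91.913*w + 73.7881)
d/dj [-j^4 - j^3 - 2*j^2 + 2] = j*(-4*j^2 - 3*j - 4)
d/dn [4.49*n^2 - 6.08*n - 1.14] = 8.98*n - 6.08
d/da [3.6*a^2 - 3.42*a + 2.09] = 7.2*a - 3.42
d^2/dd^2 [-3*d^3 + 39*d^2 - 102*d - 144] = 78 - 18*d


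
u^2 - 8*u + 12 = (u - 6)*(u - 2)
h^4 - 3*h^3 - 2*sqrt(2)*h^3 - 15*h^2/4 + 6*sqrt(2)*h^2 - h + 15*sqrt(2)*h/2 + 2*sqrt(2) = (h - 4)*(h + 1/2)^2*(h - 2*sqrt(2))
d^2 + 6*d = d*(d + 6)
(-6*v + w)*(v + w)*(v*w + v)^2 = -6*v^4*w^2 - 12*v^4*w - 6*v^4 - 5*v^3*w^3 - 10*v^3*w^2 - 5*v^3*w + v^2*w^4 + 2*v^2*w^3 + v^2*w^2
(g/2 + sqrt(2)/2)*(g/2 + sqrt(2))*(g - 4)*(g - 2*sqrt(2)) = g^4/4 - g^3 + sqrt(2)*g^3/4 - 2*g^2 - sqrt(2)*g^2 - 2*sqrt(2)*g + 8*g + 8*sqrt(2)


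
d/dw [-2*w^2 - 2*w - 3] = -4*w - 2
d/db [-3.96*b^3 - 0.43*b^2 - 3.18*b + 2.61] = -11.88*b^2 - 0.86*b - 3.18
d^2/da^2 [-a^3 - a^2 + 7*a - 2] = -6*a - 2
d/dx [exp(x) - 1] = exp(x)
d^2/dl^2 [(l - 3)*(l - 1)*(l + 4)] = 6*l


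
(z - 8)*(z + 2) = z^2 - 6*z - 16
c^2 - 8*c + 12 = (c - 6)*(c - 2)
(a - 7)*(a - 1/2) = a^2 - 15*a/2 + 7/2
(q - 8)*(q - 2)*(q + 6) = q^3 - 4*q^2 - 44*q + 96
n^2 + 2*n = n*(n + 2)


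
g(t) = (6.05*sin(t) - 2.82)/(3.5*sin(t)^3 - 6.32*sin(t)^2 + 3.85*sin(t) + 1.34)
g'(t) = (6.05*sin(t) - 2.82)*(-10.5*sin(t)^2*cos(t) + 12.64*sin(t)*cos(t) - 3.85*cos(t))/(3.5*sin(t)^3 - 6.32*sin(t)^2 + 3.85*sin(t) + 1.34)^2 + 6.05*cos(t)/(3.5*sin(t)^3 - 6.32*sin(t)^2 + 3.85*sin(t) + 1.34) = (-42.35*sin(t)^3 + 67.846*sin(t)^2 - 35.6448*sin(t) + 18.964)*cos(t)/(12.25*sin(t)^6 - 44.24*sin(t)^5 + 66.8924*sin(t)^4 - 39.284*sin(t)^3 - 2.1151*sin(t)^2 + 10.318*sin(t) + 1.7956)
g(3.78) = 1.63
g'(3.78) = -3.79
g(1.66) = 1.36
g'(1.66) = -0.14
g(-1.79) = 0.75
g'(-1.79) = -0.25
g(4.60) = 0.73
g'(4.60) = -0.12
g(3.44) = 10.77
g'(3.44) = -190.64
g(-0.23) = -45.48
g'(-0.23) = 3553.30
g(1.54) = 1.36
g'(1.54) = 0.05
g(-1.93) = 0.79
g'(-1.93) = -0.45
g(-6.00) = -0.57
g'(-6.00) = 3.22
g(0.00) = -2.10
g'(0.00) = 10.56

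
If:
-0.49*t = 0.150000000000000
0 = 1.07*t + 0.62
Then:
No Solution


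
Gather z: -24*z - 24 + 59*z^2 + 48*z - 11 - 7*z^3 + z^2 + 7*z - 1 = -7*z^3 + 60*z^2 + 31*z - 36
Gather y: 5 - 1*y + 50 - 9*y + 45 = 100 - 10*y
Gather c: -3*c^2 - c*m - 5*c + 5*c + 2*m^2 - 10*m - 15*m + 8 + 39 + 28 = -3*c^2 - c*m + 2*m^2 - 25*m + 75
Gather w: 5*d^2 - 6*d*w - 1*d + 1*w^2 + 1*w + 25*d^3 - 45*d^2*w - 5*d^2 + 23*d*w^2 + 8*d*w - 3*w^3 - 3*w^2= 25*d^3 - d - 3*w^3 + w^2*(23*d - 2) + w*(-45*d^2 + 2*d + 1)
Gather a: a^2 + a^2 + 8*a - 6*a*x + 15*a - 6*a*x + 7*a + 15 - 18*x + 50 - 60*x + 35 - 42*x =2*a^2 + a*(30 - 12*x) - 120*x + 100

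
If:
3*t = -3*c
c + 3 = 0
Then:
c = -3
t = 3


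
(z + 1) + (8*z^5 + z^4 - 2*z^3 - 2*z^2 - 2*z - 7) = 8*z^5 + z^4 - 2*z^3 - 2*z^2 - z - 6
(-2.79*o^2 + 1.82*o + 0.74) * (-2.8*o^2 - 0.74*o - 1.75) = 7.812*o^4 - 3.0314*o^3 + 1.4637*o^2 - 3.7326*o - 1.295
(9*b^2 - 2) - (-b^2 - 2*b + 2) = 10*b^2 + 2*b - 4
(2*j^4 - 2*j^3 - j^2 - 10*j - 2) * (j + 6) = 2*j^5 + 10*j^4 - 13*j^3 - 16*j^2 - 62*j - 12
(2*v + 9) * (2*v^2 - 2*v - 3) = 4*v^3 + 14*v^2 - 24*v - 27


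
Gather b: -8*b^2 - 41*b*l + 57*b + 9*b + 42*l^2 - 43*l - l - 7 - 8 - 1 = -8*b^2 + b*(66 - 41*l) + 42*l^2 - 44*l - 16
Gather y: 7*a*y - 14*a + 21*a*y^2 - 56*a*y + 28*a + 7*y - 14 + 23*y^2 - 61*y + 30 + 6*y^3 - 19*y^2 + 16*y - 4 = 14*a + 6*y^3 + y^2*(21*a + 4) + y*(-49*a - 38) + 12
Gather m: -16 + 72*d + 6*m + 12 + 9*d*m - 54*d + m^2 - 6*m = 9*d*m + 18*d + m^2 - 4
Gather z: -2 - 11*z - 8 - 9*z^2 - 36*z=-9*z^2 - 47*z - 10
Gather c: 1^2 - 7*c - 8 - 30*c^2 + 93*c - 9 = -30*c^2 + 86*c - 16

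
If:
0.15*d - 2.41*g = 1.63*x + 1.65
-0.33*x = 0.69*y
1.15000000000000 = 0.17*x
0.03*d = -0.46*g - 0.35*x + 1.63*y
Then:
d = -89.06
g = -10.80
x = 6.76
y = -3.24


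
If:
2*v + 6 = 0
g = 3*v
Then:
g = -9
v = -3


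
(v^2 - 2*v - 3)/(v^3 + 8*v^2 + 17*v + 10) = (v - 3)/(v^2 + 7*v + 10)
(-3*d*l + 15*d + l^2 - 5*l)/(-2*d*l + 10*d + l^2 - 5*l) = (3*d - l)/(2*d - l)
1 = 1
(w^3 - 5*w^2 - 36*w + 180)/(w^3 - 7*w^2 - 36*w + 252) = (w - 5)/(w - 7)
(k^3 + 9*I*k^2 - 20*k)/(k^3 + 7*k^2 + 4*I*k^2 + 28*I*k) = (k + 5*I)/(k + 7)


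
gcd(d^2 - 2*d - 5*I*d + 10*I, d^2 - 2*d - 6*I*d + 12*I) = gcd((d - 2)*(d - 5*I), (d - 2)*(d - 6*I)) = d - 2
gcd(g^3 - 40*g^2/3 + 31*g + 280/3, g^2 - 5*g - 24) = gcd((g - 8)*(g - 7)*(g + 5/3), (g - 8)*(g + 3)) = g - 8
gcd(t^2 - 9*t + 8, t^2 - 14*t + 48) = t - 8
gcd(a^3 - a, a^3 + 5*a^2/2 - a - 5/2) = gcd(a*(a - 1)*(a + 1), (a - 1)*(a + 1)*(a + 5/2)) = a^2 - 1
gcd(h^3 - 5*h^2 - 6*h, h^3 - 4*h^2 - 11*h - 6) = h^2 - 5*h - 6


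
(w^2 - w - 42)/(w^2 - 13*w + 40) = (w^2 - w - 42)/(w^2 - 13*w + 40)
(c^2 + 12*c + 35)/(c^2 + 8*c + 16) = (c^2 + 12*c + 35)/(c^2 + 8*c + 16)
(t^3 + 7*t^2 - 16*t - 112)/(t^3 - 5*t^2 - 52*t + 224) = (t + 4)/(t - 8)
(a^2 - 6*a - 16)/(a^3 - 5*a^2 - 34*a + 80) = (a + 2)/(a^2 + 3*a - 10)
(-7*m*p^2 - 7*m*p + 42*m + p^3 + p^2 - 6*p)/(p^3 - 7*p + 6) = (-7*m + p)/(p - 1)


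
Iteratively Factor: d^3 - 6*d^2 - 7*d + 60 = (d + 3)*(d^2 - 9*d + 20) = (d - 5)*(d + 3)*(d - 4)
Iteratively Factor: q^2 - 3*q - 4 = (q + 1)*(q - 4)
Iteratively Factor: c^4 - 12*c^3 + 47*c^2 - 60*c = (c)*(c^3 - 12*c^2 + 47*c - 60) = c*(c - 4)*(c^2 - 8*c + 15) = c*(c - 5)*(c - 4)*(c - 3)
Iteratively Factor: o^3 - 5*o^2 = (o)*(o^2 - 5*o) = o*(o - 5)*(o)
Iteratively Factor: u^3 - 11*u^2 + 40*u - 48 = (u - 4)*(u^2 - 7*u + 12) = (u - 4)^2*(u - 3)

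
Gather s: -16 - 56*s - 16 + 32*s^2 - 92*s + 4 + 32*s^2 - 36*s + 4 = 64*s^2 - 184*s - 24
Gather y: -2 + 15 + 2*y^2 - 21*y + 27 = 2*y^2 - 21*y + 40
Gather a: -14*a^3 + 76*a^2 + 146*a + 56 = -14*a^3 + 76*a^2 + 146*a + 56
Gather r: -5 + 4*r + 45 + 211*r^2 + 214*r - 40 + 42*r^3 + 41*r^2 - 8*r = 42*r^3 + 252*r^2 + 210*r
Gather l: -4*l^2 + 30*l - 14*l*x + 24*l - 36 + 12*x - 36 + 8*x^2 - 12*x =-4*l^2 + l*(54 - 14*x) + 8*x^2 - 72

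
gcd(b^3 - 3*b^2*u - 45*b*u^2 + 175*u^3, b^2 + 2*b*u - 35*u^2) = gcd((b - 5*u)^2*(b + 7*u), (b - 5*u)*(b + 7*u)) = -b^2 - 2*b*u + 35*u^2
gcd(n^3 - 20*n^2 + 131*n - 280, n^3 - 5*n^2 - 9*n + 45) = n - 5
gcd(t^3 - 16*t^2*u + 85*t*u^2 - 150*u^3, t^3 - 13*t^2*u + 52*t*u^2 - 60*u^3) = t^2 - 11*t*u + 30*u^2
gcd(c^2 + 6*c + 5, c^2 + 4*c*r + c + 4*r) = c + 1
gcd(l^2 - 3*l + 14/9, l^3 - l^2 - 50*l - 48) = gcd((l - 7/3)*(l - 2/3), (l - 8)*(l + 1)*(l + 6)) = 1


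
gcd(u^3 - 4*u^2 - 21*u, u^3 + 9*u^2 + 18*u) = u^2 + 3*u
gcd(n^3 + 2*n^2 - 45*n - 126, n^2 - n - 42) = n^2 - n - 42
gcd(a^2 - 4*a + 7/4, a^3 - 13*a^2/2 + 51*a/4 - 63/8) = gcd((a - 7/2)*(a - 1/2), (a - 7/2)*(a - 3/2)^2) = a - 7/2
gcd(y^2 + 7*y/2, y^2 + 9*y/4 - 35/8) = y + 7/2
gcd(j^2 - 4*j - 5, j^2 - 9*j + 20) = j - 5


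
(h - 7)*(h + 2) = h^2 - 5*h - 14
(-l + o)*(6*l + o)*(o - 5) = -6*l^2*o + 30*l^2 + 5*l*o^2 - 25*l*o + o^3 - 5*o^2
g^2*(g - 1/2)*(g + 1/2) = g^4 - g^2/4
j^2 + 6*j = j*(j + 6)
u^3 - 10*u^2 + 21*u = u*(u - 7)*(u - 3)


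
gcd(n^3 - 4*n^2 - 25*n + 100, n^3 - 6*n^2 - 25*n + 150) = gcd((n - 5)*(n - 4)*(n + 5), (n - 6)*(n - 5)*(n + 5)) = n^2 - 25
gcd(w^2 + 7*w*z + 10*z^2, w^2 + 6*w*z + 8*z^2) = w + 2*z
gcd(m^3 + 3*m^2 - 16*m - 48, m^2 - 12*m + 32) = m - 4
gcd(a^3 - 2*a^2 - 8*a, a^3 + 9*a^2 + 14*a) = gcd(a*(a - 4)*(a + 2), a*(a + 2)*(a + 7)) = a^2 + 2*a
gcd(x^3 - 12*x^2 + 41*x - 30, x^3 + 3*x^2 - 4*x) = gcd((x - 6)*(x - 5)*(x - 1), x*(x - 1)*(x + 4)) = x - 1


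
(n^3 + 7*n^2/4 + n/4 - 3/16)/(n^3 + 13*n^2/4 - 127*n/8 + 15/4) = (4*n^2 + 8*n + 3)/(2*(2*n^2 + 7*n - 30))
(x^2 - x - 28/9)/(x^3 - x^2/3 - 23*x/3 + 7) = (x + 4/3)/(x^2 + 2*x - 3)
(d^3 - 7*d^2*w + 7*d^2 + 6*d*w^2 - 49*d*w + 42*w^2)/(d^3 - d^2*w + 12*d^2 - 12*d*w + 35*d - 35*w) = (d - 6*w)/(d + 5)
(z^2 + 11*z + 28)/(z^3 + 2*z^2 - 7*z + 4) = (z + 7)/(z^2 - 2*z + 1)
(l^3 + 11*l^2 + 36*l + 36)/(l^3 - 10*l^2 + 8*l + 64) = (l^2 + 9*l + 18)/(l^2 - 12*l + 32)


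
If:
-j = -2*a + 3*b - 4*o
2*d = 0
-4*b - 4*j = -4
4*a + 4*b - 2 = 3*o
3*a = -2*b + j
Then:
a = 23/36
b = -11/36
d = 0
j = 47/36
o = -2/9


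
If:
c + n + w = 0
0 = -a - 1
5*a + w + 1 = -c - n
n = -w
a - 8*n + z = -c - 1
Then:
No Solution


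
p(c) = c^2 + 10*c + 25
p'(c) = 2*c + 10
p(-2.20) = 7.84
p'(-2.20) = 5.60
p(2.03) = 49.42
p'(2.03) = 14.06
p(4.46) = 89.49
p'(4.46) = 18.92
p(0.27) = 27.77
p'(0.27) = 10.54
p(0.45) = 29.70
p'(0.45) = 10.90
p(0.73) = 32.83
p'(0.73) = 11.46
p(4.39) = 88.17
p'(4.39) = 18.78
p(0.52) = 30.47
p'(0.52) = 11.04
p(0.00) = 25.00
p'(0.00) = 10.00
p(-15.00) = 100.00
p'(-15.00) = -20.00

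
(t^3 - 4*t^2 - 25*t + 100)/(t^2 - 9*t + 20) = t + 5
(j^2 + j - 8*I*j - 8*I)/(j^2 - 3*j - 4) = (j - 8*I)/(j - 4)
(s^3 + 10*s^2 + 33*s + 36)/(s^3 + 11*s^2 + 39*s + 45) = (s + 4)/(s + 5)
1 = 1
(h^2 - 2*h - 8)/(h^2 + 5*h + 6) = (h - 4)/(h + 3)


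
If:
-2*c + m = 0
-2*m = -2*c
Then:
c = 0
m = 0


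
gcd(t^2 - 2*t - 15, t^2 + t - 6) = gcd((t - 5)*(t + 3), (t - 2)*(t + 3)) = t + 3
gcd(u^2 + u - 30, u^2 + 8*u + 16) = 1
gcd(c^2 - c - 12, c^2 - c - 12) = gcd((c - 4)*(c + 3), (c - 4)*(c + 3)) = c^2 - c - 12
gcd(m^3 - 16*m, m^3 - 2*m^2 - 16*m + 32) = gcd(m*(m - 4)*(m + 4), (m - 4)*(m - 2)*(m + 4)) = m^2 - 16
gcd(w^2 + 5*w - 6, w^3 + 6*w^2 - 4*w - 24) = w + 6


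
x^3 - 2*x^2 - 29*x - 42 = (x - 7)*(x + 2)*(x + 3)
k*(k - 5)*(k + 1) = k^3 - 4*k^2 - 5*k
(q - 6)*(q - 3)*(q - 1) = q^3 - 10*q^2 + 27*q - 18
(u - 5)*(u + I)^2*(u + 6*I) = u^4 - 5*u^3 + 8*I*u^3 - 13*u^2 - 40*I*u^2 + 65*u - 6*I*u + 30*I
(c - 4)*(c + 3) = c^2 - c - 12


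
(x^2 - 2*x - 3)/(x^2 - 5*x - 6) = (x - 3)/(x - 6)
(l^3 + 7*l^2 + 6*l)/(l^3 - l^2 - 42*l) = (l + 1)/(l - 7)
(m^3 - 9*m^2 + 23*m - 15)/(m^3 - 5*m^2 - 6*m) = (-m^3 + 9*m^2 - 23*m + 15)/(m*(-m^2 + 5*m + 6))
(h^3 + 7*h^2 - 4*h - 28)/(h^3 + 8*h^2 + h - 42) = (h + 2)/(h + 3)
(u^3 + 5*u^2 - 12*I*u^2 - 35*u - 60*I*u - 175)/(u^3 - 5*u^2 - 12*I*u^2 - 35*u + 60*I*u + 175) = (u + 5)/(u - 5)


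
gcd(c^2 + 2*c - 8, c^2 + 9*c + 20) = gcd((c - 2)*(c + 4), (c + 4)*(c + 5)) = c + 4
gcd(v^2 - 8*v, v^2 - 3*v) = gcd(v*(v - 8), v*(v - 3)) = v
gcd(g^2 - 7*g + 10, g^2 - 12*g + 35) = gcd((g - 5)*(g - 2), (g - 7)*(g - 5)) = g - 5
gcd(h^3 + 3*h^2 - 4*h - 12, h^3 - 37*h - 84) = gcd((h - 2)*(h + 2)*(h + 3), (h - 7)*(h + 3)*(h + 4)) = h + 3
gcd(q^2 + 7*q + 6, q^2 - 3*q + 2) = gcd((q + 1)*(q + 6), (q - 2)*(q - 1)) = 1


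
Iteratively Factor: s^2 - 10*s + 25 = (s - 5)*(s - 5)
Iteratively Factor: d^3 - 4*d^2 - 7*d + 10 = (d - 1)*(d^2 - 3*d - 10) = (d - 1)*(d + 2)*(d - 5)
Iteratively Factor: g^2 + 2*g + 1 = (g + 1)*(g + 1)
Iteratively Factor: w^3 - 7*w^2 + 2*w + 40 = (w - 4)*(w^2 - 3*w - 10) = (w - 4)*(w + 2)*(w - 5)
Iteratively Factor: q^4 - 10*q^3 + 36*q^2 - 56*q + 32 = (q - 4)*(q^3 - 6*q^2 + 12*q - 8) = (q - 4)*(q - 2)*(q^2 - 4*q + 4) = (q - 4)*(q - 2)^2*(q - 2)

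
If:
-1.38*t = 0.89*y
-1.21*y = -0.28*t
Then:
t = 0.00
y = 0.00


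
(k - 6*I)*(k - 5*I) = k^2 - 11*I*k - 30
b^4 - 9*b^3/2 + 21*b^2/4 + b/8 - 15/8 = (b - 5/2)*(b - 3/2)*(b - 1)*(b + 1/2)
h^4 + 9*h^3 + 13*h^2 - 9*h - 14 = (h - 1)*(h + 1)*(h + 2)*(h + 7)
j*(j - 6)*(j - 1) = j^3 - 7*j^2 + 6*j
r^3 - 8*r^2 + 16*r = r*(r - 4)^2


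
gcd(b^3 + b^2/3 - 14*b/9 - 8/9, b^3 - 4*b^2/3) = b - 4/3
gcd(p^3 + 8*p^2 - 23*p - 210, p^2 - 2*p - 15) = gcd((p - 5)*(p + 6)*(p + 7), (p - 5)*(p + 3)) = p - 5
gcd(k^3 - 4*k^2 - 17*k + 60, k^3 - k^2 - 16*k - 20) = k - 5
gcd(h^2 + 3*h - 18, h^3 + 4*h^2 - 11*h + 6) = h + 6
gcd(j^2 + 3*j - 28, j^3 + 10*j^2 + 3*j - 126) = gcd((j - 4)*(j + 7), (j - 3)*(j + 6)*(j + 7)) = j + 7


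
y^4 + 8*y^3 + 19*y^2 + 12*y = y*(y + 1)*(y + 3)*(y + 4)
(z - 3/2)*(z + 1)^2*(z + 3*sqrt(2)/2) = z^4 + z^3/2 + 3*sqrt(2)*z^3/2 - 2*z^2 + 3*sqrt(2)*z^2/4 - 3*sqrt(2)*z - 3*z/2 - 9*sqrt(2)/4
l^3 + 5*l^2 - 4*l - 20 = (l - 2)*(l + 2)*(l + 5)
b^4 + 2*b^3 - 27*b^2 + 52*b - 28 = (b - 2)^2*(b - 1)*(b + 7)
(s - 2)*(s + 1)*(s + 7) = s^3 + 6*s^2 - 9*s - 14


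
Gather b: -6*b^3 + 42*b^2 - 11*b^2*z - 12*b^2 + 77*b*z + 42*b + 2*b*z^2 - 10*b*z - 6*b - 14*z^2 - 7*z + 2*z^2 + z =-6*b^3 + b^2*(30 - 11*z) + b*(2*z^2 + 67*z + 36) - 12*z^2 - 6*z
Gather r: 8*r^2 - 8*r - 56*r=8*r^2 - 64*r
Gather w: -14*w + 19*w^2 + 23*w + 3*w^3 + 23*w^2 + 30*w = 3*w^3 + 42*w^2 + 39*w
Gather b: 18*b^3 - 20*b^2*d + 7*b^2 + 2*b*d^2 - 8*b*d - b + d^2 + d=18*b^3 + b^2*(7 - 20*d) + b*(2*d^2 - 8*d - 1) + d^2 + d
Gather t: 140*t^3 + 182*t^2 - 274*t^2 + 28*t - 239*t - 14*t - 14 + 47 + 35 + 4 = 140*t^3 - 92*t^2 - 225*t + 72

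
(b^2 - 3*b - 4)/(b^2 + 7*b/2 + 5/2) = 2*(b - 4)/(2*b + 5)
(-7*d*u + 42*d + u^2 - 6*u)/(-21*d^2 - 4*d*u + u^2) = (u - 6)/(3*d + u)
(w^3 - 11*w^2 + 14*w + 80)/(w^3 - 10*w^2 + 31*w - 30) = (w^2 - 6*w - 16)/(w^2 - 5*w + 6)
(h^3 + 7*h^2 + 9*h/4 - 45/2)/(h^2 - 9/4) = (2*h^2 + 17*h + 30)/(2*h + 3)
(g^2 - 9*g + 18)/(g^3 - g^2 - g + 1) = (g^2 - 9*g + 18)/(g^3 - g^2 - g + 1)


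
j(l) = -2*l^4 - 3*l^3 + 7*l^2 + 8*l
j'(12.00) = -14944.00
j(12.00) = -45552.00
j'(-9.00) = 4985.00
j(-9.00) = -10440.00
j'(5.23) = -1309.40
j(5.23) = -1692.22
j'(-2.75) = 67.81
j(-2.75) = -21.05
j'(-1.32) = -7.76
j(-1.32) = 2.46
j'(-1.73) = -1.73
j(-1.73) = 4.73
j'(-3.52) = 196.12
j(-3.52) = -117.63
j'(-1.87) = 2.66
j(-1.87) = 4.68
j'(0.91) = 7.26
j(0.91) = 9.44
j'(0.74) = 10.19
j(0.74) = 7.94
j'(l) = -8*l^3 - 9*l^2 + 14*l + 8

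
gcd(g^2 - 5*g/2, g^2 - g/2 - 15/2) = 1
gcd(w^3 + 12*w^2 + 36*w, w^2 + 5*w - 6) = w + 6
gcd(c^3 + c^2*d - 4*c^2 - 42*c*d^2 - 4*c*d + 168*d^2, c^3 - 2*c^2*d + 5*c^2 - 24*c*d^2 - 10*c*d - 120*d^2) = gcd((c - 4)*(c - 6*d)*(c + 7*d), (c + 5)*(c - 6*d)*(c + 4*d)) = c - 6*d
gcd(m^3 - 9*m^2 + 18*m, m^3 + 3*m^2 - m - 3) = 1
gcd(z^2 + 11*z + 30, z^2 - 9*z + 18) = 1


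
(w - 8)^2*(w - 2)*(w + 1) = w^4 - 17*w^3 + 78*w^2 - 32*w - 128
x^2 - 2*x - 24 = (x - 6)*(x + 4)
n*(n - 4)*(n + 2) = n^3 - 2*n^2 - 8*n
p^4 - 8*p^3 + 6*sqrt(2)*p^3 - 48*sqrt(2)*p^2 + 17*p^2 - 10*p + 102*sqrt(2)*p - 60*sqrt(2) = (p - 5)*(p - 2)*(p - 1)*(p + 6*sqrt(2))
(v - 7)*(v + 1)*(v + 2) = v^3 - 4*v^2 - 19*v - 14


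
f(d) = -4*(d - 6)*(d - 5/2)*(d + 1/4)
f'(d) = -4*(d - 6)*(d - 5/2) - 4*(d - 6)*(d + 1/4) - 4*(d - 5/2)*(d + 1/4) = -12*d^2 + 66*d - 103/2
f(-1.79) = 205.86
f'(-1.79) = -208.09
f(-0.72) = 40.68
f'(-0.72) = -105.24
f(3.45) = 35.85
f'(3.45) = 33.37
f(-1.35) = 124.51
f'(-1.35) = -162.47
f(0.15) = -22.00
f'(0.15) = -41.87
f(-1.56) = 160.83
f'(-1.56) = -183.66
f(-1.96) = 242.83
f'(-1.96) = -226.96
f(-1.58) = 164.53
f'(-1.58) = -185.74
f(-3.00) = 544.50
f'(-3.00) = -357.50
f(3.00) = 19.50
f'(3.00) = 38.50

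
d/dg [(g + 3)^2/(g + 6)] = (g^2 + 12*g + 27)/(g^2 + 12*g + 36)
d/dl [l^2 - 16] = 2*l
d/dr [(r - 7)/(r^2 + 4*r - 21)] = (r^2 + 4*r - 2*(r - 7)*(r + 2) - 21)/(r^2 + 4*r - 21)^2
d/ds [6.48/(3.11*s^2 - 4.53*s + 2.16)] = (29.3544 - 40.3056*s)/(3.11*s^2 - 4.53*s + 2.16)^2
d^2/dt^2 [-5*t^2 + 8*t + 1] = -10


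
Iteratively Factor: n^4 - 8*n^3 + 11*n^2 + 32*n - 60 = (n + 2)*(n^3 - 10*n^2 + 31*n - 30) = (n - 5)*(n + 2)*(n^2 - 5*n + 6) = (n - 5)*(n - 2)*(n + 2)*(n - 3)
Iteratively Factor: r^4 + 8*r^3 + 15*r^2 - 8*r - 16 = (r - 1)*(r^3 + 9*r^2 + 24*r + 16) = (r - 1)*(r + 1)*(r^2 + 8*r + 16) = (r - 1)*(r + 1)*(r + 4)*(r + 4)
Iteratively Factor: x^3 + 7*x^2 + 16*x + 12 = (x + 2)*(x^2 + 5*x + 6) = (x + 2)^2*(x + 3)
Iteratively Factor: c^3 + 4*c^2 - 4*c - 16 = (c + 2)*(c^2 + 2*c - 8) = (c + 2)*(c + 4)*(c - 2)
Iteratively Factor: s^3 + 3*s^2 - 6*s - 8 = (s - 2)*(s^2 + 5*s + 4) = (s - 2)*(s + 4)*(s + 1)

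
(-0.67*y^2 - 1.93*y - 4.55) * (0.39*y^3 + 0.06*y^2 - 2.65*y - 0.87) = -0.2613*y^5 - 0.7929*y^4 - 0.1148*y^3 + 5.4244*y^2 + 13.7366*y + 3.9585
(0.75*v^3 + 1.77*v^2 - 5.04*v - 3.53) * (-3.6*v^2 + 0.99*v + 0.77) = -2.7*v^5 - 5.6295*v^4 + 20.4738*v^3 + 9.0813*v^2 - 7.3755*v - 2.7181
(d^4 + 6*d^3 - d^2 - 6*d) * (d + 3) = d^5 + 9*d^4 + 17*d^3 - 9*d^2 - 18*d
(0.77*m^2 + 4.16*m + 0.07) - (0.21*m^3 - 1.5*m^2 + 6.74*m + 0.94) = -0.21*m^3 + 2.27*m^2 - 2.58*m - 0.87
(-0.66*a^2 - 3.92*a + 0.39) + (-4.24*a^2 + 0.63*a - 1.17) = -4.9*a^2 - 3.29*a - 0.78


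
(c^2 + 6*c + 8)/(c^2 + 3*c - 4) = (c + 2)/(c - 1)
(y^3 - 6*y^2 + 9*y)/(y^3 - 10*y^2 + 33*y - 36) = y/(y - 4)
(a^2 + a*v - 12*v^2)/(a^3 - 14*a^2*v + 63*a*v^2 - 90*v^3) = (a + 4*v)/(a^2 - 11*a*v + 30*v^2)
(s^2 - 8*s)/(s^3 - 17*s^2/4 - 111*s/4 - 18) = 4*s/(4*s^2 + 15*s + 9)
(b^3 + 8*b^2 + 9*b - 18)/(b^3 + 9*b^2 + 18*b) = (b - 1)/b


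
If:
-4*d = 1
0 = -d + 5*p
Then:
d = -1/4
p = -1/20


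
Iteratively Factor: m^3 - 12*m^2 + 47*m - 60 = (m - 4)*(m^2 - 8*m + 15) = (m - 5)*(m - 4)*(m - 3)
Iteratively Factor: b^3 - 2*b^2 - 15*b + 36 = (b - 3)*(b^2 + b - 12) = (b - 3)^2*(b + 4)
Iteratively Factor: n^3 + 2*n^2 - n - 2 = (n + 1)*(n^2 + n - 2) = (n - 1)*(n + 1)*(n + 2)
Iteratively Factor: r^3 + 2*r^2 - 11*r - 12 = (r + 4)*(r^2 - 2*r - 3) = (r + 1)*(r + 4)*(r - 3)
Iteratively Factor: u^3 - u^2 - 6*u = (u)*(u^2 - u - 6) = u*(u - 3)*(u + 2)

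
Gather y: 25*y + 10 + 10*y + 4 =35*y + 14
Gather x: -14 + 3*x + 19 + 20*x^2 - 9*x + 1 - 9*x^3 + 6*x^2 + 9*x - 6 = -9*x^3 + 26*x^2 + 3*x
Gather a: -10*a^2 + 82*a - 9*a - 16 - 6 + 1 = -10*a^2 + 73*a - 21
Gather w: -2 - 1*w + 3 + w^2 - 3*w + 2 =w^2 - 4*w + 3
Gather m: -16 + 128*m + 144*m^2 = 144*m^2 + 128*m - 16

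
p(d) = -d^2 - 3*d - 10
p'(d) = -2*d - 3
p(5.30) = -53.99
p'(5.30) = -13.60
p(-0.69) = -8.41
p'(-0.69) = -1.62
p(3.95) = -37.45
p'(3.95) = -10.90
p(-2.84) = -9.55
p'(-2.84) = 2.68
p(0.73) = -12.72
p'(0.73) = -4.46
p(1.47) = -16.57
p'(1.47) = -5.94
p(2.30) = -22.19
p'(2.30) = -7.60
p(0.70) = -12.59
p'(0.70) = -4.40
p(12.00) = -190.00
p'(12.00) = -27.00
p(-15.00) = -190.00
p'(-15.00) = 27.00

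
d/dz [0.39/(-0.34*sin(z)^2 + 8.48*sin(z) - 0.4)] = (0.2652*sin(z) - 3.3072)*cos(z)/(0.34*sin(z)^2 - 8.48*sin(z) + 0.4)^2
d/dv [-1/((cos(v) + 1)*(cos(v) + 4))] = -(2*cos(v) + 5)*sin(v)/((cos(v) + 1)^2*(cos(v) + 4)^2)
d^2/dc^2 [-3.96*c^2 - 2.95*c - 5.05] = -7.92000000000000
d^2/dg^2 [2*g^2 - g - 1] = 4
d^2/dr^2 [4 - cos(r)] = cos(r)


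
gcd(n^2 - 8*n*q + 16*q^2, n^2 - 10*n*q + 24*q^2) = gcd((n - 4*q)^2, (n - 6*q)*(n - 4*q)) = -n + 4*q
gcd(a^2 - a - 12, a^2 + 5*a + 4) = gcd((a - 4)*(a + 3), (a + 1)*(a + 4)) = 1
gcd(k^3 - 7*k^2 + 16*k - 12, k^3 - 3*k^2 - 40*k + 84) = k - 2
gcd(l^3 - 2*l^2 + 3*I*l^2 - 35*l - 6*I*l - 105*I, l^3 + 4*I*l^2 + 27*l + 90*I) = l + 3*I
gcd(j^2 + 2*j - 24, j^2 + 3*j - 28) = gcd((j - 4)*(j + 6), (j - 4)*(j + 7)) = j - 4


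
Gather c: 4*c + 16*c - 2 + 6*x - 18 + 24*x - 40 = 20*c + 30*x - 60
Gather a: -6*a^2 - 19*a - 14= -6*a^2 - 19*a - 14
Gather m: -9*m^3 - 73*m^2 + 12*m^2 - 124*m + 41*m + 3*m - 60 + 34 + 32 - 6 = -9*m^3 - 61*m^2 - 80*m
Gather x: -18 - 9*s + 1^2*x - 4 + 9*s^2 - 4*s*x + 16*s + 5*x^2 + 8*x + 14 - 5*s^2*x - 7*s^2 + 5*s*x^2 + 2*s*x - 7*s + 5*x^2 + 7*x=2*s^2 + x^2*(5*s + 10) + x*(-5*s^2 - 2*s + 16) - 8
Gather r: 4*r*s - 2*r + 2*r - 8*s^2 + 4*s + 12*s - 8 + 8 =4*r*s - 8*s^2 + 16*s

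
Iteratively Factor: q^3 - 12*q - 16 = (q + 2)*(q^2 - 2*q - 8) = (q + 2)^2*(q - 4)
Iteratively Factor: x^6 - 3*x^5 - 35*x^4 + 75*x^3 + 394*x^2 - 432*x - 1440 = (x + 4)*(x^5 - 7*x^4 - 7*x^3 + 103*x^2 - 18*x - 360) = (x - 3)*(x + 4)*(x^4 - 4*x^3 - 19*x^2 + 46*x + 120) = (x - 4)*(x - 3)*(x + 4)*(x^3 - 19*x - 30) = (x - 4)*(x - 3)*(x + 2)*(x + 4)*(x^2 - 2*x - 15) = (x - 4)*(x - 3)*(x + 2)*(x + 3)*(x + 4)*(x - 5)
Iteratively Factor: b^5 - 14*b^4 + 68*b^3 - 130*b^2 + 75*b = (b)*(b^4 - 14*b^3 + 68*b^2 - 130*b + 75) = b*(b - 1)*(b^3 - 13*b^2 + 55*b - 75) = b*(b - 5)*(b - 1)*(b^2 - 8*b + 15) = b*(b - 5)^2*(b - 1)*(b - 3)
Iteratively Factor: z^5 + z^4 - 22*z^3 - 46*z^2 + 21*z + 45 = (z - 5)*(z^4 + 6*z^3 + 8*z^2 - 6*z - 9) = (z - 5)*(z - 1)*(z^3 + 7*z^2 + 15*z + 9) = (z - 5)*(z - 1)*(z + 1)*(z^2 + 6*z + 9) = (z - 5)*(z - 1)*(z + 1)*(z + 3)*(z + 3)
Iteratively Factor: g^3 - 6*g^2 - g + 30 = (g - 3)*(g^2 - 3*g - 10) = (g - 5)*(g - 3)*(g + 2)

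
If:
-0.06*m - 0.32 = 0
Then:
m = -5.33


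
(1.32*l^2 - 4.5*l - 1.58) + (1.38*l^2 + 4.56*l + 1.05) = 2.7*l^2 + 0.0599999999999996*l - 0.53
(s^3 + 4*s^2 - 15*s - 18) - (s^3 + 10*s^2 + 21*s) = -6*s^2 - 36*s - 18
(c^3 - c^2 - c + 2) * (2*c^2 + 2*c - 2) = 2*c^5 - 6*c^3 + 4*c^2 + 6*c - 4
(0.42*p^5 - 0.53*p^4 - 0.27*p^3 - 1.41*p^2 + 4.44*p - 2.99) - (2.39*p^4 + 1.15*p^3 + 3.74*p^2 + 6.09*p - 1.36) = 0.42*p^5 - 2.92*p^4 - 1.42*p^3 - 5.15*p^2 - 1.65*p - 1.63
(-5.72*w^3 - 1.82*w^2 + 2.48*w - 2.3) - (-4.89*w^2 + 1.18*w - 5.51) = -5.72*w^3 + 3.07*w^2 + 1.3*w + 3.21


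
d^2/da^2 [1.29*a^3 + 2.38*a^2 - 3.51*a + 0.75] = 7.74*a + 4.76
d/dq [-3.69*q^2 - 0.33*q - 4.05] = -7.38*q - 0.33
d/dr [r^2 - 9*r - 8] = 2*r - 9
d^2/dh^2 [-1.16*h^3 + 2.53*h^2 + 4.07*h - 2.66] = 5.06 - 6.96*h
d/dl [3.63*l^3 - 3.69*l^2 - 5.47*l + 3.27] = 10.89*l^2 - 7.38*l - 5.47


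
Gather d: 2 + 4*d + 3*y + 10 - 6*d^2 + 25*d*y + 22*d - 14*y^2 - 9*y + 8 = -6*d^2 + d*(25*y + 26) - 14*y^2 - 6*y + 20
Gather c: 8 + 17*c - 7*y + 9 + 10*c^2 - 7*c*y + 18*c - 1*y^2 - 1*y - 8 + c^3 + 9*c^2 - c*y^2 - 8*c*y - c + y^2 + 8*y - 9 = c^3 + 19*c^2 + c*(-y^2 - 15*y + 34)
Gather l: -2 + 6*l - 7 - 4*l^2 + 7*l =-4*l^2 + 13*l - 9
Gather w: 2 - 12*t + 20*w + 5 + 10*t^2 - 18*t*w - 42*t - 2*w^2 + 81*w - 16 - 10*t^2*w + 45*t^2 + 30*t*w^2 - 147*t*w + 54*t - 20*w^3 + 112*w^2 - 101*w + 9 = 55*t^2 - 20*w^3 + w^2*(30*t + 110) + w*(-10*t^2 - 165*t)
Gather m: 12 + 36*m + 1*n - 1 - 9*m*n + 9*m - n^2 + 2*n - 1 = m*(45 - 9*n) - n^2 + 3*n + 10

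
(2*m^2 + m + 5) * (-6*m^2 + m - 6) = -12*m^4 - 4*m^3 - 41*m^2 - m - 30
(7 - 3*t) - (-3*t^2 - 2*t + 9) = 3*t^2 - t - 2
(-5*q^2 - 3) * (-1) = 5*q^2 + 3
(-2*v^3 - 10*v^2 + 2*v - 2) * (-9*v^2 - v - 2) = 18*v^5 + 92*v^4 - 4*v^3 + 36*v^2 - 2*v + 4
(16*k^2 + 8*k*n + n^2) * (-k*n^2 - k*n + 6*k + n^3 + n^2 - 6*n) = -16*k^3*n^2 - 16*k^3*n + 96*k^3 + 8*k^2*n^3 + 8*k^2*n^2 - 48*k^2*n + 7*k*n^4 + 7*k*n^3 - 42*k*n^2 + n^5 + n^4 - 6*n^3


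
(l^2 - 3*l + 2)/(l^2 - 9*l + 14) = (l - 1)/(l - 7)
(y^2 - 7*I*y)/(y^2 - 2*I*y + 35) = y/(y + 5*I)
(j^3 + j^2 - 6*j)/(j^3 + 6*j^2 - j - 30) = j/(j + 5)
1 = 1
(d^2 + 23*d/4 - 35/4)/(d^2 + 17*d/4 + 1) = (4*d^2 + 23*d - 35)/(4*d^2 + 17*d + 4)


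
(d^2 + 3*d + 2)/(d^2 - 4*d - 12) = (d + 1)/(d - 6)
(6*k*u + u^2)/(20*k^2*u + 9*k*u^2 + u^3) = (6*k + u)/(20*k^2 + 9*k*u + u^2)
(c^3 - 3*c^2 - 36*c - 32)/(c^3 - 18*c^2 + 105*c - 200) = (c^2 + 5*c + 4)/(c^2 - 10*c + 25)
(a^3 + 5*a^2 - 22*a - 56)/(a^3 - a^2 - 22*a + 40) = (a^2 + 9*a + 14)/(a^2 + 3*a - 10)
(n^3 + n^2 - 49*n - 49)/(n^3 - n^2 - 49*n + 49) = (n + 1)/(n - 1)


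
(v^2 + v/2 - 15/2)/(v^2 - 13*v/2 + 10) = (v + 3)/(v - 4)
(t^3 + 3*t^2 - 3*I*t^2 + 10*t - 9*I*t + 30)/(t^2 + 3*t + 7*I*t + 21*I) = (t^2 - 3*I*t + 10)/(t + 7*I)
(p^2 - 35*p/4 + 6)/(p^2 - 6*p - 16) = (p - 3/4)/(p + 2)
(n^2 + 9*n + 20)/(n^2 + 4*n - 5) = (n + 4)/(n - 1)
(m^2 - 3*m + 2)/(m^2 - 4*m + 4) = (m - 1)/(m - 2)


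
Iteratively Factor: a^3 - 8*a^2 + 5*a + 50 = (a + 2)*(a^2 - 10*a + 25) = (a - 5)*(a + 2)*(a - 5)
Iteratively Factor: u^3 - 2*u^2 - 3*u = (u)*(u^2 - 2*u - 3) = u*(u - 3)*(u + 1)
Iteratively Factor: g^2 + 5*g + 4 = (g + 1)*(g + 4)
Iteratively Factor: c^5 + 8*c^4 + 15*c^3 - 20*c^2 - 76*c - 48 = (c + 2)*(c^4 + 6*c^3 + 3*c^2 - 26*c - 24) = (c + 1)*(c + 2)*(c^3 + 5*c^2 - 2*c - 24) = (c + 1)*(c + 2)*(c + 3)*(c^2 + 2*c - 8) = (c - 2)*(c + 1)*(c + 2)*(c + 3)*(c + 4)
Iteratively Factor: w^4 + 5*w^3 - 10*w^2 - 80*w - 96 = (w + 3)*(w^3 + 2*w^2 - 16*w - 32) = (w - 4)*(w + 3)*(w^2 + 6*w + 8) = (w - 4)*(w + 2)*(w + 3)*(w + 4)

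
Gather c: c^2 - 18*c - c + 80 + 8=c^2 - 19*c + 88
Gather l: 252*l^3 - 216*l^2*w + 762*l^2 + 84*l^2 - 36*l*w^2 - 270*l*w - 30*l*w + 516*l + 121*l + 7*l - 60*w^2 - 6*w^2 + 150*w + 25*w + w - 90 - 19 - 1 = 252*l^3 + l^2*(846 - 216*w) + l*(-36*w^2 - 300*w + 644) - 66*w^2 + 176*w - 110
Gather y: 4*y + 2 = 4*y + 2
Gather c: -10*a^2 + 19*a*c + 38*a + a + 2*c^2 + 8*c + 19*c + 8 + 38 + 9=-10*a^2 + 39*a + 2*c^2 + c*(19*a + 27) + 55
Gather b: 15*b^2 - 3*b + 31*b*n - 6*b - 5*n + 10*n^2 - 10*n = 15*b^2 + b*(31*n - 9) + 10*n^2 - 15*n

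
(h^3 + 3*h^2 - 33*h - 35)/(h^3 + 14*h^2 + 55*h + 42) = (h - 5)/(h + 6)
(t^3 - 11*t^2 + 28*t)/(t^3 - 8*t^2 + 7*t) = (t - 4)/(t - 1)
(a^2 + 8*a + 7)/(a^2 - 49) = (a + 1)/(a - 7)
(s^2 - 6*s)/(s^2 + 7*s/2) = 2*(s - 6)/(2*s + 7)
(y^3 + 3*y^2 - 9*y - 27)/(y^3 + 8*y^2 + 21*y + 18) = (y - 3)/(y + 2)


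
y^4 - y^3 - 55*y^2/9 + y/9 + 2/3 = (y - 3)*(y - 1/3)*(y + 1/3)*(y + 2)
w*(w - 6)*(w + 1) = w^3 - 5*w^2 - 6*w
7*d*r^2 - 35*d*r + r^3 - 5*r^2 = r*(7*d + r)*(r - 5)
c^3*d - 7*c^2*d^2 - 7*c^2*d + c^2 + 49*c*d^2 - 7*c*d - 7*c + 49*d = (c - 7)*(c - 7*d)*(c*d + 1)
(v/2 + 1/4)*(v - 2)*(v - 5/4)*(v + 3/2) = v^4/2 - 5*v^3/8 - 13*v^2/8 + 41*v/32 + 15/16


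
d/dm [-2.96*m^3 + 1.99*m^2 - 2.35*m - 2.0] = -8.88*m^2 + 3.98*m - 2.35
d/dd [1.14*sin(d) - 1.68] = 1.14*cos(d)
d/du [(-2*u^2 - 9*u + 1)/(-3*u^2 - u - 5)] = (-25*u^2 + 26*u + 46)/(9*u^4 + 6*u^3 + 31*u^2 + 10*u + 25)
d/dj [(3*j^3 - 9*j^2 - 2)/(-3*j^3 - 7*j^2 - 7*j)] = (-48*j^4 - 42*j^3 + 45*j^2 - 28*j - 14)/(j^2*(9*j^4 + 42*j^3 + 91*j^2 + 98*j + 49))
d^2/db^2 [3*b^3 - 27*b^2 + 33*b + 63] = 18*b - 54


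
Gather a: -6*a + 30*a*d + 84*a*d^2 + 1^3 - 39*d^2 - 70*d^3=a*(84*d^2 + 30*d - 6) - 70*d^3 - 39*d^2 + 1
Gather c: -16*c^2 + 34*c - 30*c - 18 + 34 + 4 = -16*c^2 + 4*c + 20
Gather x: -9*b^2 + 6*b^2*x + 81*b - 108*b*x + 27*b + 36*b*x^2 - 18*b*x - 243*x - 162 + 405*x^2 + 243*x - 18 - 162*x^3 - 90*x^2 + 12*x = -9*b^2 + 108*b - 162*x^3 + x^2*(36*b + 315) + x*(6*b^2 - 126*b + 12) - 180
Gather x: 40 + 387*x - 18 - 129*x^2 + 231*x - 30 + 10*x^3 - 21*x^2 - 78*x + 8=10*x^3 - 150*x^2 + 540*x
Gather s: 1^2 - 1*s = 1 - s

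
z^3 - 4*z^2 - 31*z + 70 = (z - 7)*(z - 2)*(z + 5)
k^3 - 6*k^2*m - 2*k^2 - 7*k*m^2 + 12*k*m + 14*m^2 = (k - 2)*(k - 7*m)*(k + m)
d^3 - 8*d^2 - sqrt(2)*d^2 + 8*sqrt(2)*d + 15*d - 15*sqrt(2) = (d - 5)*(d - 3)*(d - sqrt(2))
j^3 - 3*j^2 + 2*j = j*(j - 2)*(j - 1)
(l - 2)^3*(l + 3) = l^4 - 3*l^3 - 6*l^2 + 28*l - 24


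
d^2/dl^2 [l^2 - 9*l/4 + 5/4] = 2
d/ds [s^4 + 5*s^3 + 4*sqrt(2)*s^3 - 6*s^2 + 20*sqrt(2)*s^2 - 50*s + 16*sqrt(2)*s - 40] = 4*s^3 + 15*s^2 + 12*sqrt(2)*s^2 - 12*s + 40*sqrt(2)*s - 50 + 16*sqrt(2)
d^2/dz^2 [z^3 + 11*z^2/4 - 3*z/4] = 6*z + 11/2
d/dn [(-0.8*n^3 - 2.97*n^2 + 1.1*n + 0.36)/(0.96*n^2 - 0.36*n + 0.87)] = (-0.768*n^4 + 0.576*n^3 - 2.0748*n^2 - 5.859*n + 1.0866)/(0.9216*n^4 - 0.6912*n^3 + 1.8*n^2 - 0.6264*n + 0.7569)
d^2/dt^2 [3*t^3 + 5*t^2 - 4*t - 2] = 18*t + 10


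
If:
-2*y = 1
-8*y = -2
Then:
No Solution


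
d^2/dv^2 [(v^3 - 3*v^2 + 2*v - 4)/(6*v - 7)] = 6*(12*v^3 - 42*v^2 + 49*v - 69)/(216*v^3 - 756*v^2 + 882*v - 343)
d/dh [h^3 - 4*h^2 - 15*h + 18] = 3*h^2 - 8*h - 15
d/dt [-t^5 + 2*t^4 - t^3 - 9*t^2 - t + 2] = -5*t^4 + 8*t^3 - 3*t^2 - 18*t - 1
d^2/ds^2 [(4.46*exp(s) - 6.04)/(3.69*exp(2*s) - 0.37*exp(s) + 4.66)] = (60.727806*exp(4*s) - 322.875738*exp(3*s) - 435.409668*exp(2*s) + 422.30392*exp(s) + 86.437408)*exp(s)/(50.243409*exp(6*s) - 15.113871*exp(5*s) + 191.868561*exp(4*s) - 38.224441*exp(3*s) + 242.305554*exp(2*s) - 24.104316*exp(s) + 101.194696)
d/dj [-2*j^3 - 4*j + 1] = -6*j^2 - 4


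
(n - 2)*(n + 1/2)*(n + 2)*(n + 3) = n^4 + 7*n^3/2 - 5*n^2/2 - 14*n - 6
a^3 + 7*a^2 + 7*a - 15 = (a - 1)*(a + 3)*(a + 5)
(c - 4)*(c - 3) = c^2 - 7*c + 12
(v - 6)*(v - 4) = v^2 - 10*v + 24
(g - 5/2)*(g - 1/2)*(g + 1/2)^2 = g^4 - 2*g^3 - 3*g^2/2 + g/2 + 5/16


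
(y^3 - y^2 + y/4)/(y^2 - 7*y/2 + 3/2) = y*(2*y - 1)/(2*(y - 3))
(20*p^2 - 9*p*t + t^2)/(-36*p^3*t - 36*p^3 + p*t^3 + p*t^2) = (-20*p^2 + 9*p*t - t^2)/(p*(36*p^2*t + 36*p^2 - t^3 - t^2))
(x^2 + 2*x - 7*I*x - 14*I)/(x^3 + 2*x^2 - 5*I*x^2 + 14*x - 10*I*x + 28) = 1/(x + 2*I)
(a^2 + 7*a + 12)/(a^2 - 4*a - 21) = (a + 4)/(a - 7)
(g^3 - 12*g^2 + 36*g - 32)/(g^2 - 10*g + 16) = g - 2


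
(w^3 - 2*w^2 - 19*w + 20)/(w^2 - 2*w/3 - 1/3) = 3*(w^2 - w - 20)/(3*w + 1)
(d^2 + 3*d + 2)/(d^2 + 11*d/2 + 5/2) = 2*(d^2 + 3*d + 2)/(2*d^2 + 11*d + 5)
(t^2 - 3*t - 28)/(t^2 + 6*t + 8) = (t - 7)/(t + 2)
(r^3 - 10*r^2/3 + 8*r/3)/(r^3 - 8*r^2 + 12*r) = (r - 4/3)/(r - 6)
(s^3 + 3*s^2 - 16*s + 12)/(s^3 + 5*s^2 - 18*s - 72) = (s^2 - 3*s + 2)/(s^2 - s - 12)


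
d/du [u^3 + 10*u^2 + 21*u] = 3*u^2 + 20*u + 21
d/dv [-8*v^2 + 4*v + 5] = 4 - 16*v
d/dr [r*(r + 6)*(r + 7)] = 3*r^2 + 26*r + 42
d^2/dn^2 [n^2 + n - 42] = 2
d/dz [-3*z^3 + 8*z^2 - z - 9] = -9*z^2 + 16*z - 1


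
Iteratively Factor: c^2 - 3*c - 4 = (c + 1)*(c - 4)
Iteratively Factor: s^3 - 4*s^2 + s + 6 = (s - 2)*(s^2 - 2*s - 3) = (s - 2)*(s + 1)*(s - 3)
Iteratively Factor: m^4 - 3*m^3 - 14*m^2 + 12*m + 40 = (m + 2)*(m^3 - 5*m^2 - 4*m + 20) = (m - 2)*(m + 2)*(m^2 - 3*m - 10) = (m - 2)*(m + 2)^2*(m - 5)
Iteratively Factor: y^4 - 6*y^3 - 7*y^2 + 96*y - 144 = (y - 3)*(y^3 - 3*y^2 - 16*y + 48) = (y - 3)*(y + 4)*(y^2 - 7*y + 12) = (y - 3)^2*(y + 4)*(y - 4)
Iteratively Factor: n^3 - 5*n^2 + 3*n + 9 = (n + 1)*(n^2 - 6*n + 9) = (n - 3)*(n + 1)*(n - 3)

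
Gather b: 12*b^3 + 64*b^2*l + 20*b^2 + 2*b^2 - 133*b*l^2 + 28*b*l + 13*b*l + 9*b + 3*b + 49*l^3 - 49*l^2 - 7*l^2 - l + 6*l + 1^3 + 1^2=12*b^3 + b^2*(64*l + 22) + b*(-133*l^2 + 41*l + 12) + 49*l^3 - 56*l^2 + 5*l + 2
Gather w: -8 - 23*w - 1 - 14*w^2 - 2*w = -14*w^2 - 25*w - 9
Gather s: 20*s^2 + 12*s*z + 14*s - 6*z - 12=20*s^2 + s*(12*z + 14) - 6*z - 12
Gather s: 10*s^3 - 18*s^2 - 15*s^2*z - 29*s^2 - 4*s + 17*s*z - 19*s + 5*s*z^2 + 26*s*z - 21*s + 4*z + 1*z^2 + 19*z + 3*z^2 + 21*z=10*s^3 + s^2*(-15*z - 47) + s*(5*z^2 + 43*z - 44) + 4*z^2 + 44*z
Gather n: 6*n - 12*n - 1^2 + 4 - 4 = -6*n - 1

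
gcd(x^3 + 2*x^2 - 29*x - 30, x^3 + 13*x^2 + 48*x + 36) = x^2 + 7*x + 6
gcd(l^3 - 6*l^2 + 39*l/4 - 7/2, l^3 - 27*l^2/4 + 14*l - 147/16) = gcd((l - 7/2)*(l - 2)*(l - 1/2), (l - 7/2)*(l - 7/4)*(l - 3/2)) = l - 7/2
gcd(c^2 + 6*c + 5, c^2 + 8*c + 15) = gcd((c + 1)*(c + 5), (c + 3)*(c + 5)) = c + 5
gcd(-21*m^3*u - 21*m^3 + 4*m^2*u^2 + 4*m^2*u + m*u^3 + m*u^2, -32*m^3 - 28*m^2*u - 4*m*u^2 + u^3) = 1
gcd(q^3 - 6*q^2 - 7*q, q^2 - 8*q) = q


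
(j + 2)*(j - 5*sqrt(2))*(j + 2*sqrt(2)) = j^3 - 3*sqrt(2)*j^2 + 2*j^2 - 20*j - 6*sqrt(2)*j - 40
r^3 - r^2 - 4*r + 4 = (r - 2)*(r - 1)*(r + 2)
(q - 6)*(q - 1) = q^2 - 7*q + 6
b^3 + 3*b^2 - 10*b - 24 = (b - 3)*(b + 2)*(b + 4)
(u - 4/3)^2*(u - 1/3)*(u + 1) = u^4 - 2*u^3 - u^2/3 + 56*u/27 - 16/27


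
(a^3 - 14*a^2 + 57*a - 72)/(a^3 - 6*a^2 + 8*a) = (a^3 - 14*a^2 + 57*a - 72)/(a*(a^2 - 6*a + 8))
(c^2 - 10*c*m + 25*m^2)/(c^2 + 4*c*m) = (c^2 - 10*c*m + 25*m^2)/(c*(c + 4*m))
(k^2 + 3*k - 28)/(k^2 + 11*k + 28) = (k - 4)/(k + 4)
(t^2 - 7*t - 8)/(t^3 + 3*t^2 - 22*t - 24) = (t - 8)/(t^2 + 2*t - 24)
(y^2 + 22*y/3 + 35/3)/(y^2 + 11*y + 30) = (y + 7/3)/(y + 6)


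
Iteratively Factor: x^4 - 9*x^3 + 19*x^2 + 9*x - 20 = (x - 5)*(x^3 - 4*x^2 - x + 4) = (x - 5)*(x - 1)*(x^2 - 3*x - 4) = (x - 5)*(x - 4)*(x - 1)*(x + 1)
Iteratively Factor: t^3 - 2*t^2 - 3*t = (t)*(t^2 - 2*t - 3) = t*(t + 1)*(t - 3)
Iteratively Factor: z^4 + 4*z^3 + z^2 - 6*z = (z)*(z^3 + 4*z^2 + z - 6) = z*(z + 2)*(z^2 + 2*z - 3) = z*(z + 2)*(z + 3)*(z - 1)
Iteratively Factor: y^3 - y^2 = (y)*(y^2 - y) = y*(y - 1)*(y)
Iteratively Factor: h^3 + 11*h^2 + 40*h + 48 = (h + 4)*(h^2 + 7*h + 12) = (h + 4)^2*(h + 3)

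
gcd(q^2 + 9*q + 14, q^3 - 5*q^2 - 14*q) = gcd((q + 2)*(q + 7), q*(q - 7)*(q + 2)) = q + 2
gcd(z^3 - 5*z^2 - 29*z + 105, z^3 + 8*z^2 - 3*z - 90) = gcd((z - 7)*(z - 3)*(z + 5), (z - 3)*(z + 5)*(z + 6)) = z^2 + 2*z - 15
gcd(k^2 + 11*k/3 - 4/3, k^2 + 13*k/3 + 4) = 1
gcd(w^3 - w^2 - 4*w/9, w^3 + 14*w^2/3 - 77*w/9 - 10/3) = w + 1/3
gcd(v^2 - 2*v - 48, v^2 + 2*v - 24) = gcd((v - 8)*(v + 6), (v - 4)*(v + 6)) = v + 6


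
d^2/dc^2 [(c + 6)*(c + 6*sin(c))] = -6*(c + 6)*sin(c) + 12*cos(c) + 2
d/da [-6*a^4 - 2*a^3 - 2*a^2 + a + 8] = -24*a^3 - 6*a^2 - 4*a + 1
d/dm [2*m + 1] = 2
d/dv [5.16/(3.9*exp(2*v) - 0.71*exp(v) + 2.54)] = (3.6636 - 40.248*exp(v))*exp(v)/(3.9*exp(2*v) - 0.71*exp(v) + 2.54)^2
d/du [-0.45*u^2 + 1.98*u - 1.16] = 1.98 - 0.9*u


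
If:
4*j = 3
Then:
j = 3/4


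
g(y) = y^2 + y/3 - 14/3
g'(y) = 2*y + 1/3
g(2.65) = 3.24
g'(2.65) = 5.63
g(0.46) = -4.30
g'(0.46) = 1.25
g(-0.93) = -4.11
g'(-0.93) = -1.53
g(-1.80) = -2.03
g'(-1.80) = -3.27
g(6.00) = 33.33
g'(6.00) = 12.33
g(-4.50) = 14.08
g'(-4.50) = -8.67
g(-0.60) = -4.51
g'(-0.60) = -0.87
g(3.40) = 8.03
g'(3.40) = 7.13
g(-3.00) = 3.33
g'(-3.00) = -5.67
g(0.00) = -4.67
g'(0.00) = 0.33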